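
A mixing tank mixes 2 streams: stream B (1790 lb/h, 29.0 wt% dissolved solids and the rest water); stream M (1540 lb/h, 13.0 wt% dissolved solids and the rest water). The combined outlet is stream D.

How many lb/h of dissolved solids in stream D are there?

dissolved solids out = dissolved solids in = 1790×0.290 + 1540×0.130 = 719.3 lb/h.

719.3 lb/h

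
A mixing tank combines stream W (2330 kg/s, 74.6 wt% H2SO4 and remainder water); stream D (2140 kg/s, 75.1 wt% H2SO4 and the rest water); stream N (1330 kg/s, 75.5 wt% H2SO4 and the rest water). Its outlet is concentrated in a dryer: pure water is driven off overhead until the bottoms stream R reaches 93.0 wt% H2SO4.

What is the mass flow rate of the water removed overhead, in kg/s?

H2SO4 entering = 2330×0.746 + 2140×0.751 + 1330×0.755 = 4349.5 kg/s.
All H2SO4 reports to R, so R = 4349.5/0.930 = 4676.8 kg/s.
Total feed = 5800 kg/s; overhead = 5800 − 4676.8 = 1123.2 kg/s.

1123 kg/s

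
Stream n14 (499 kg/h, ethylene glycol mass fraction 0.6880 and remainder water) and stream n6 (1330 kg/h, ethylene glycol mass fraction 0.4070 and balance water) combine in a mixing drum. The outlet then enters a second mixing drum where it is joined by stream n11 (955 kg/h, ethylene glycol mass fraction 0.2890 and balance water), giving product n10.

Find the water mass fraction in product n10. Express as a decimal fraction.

Overall, product flow = 2784 kg/h.
water in = 499×0.312 + 1330×0.593 + 955×0.711 = 1623.4 kg/h.
water fraction in n10 = 0.5831.

0.5831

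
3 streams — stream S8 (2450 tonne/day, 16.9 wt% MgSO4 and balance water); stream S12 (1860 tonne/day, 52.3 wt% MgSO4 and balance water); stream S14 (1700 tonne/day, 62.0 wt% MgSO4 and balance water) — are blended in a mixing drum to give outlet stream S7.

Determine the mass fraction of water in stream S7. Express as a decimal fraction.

0.5939

Total flow out = 2450 + 1860 + 1700 = 6010 tonne/day.
water in = 2450×0.831 + 1860×0.477 + 1700×0.380 = 3569.2 tonne/day.
water mass fraction in S7 = 3569.2/6010 = 0.5939.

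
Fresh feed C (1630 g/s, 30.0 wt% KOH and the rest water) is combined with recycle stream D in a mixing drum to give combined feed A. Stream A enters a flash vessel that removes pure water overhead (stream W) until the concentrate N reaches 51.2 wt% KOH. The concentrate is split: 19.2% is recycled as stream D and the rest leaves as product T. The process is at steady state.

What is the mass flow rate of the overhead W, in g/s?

Overall KOH balance (none leaves overhead): KOH in fresh feed = KOH in product, i.e. 1630×0.300 = (1−0.192)·N·0.512.
N = 489/(0.512×0.808) = 1182 g/s.
Recycle D = 0.192×1182 = 226.95 g/s.
Combined feed A = 1630 + 226.95 = 1856.9 g/s.
Overhead W = A − N = 1856.9 − 1182 = 674.92 g/s.

674.9 g/s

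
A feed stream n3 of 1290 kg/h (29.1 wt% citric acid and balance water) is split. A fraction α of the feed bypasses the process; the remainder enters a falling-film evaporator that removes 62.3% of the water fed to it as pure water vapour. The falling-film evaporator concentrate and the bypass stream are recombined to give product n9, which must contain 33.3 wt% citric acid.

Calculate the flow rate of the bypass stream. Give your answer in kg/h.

921.7 kg/h

All 1290×0.291 = 375.39 kg/h of citric acid reaches n9, so n9 = 375.39/0.333 = 1127.3 kg/h and vapour = 162.7 kg/h.
The evaporator receives (1−α)·1290 of feed at 0.709 water and removes 0.623 of that water:
0.623×0.709×(1−α)×1290 = 162.7
(1−α) = 162.7/569.8 = 0.2855;  α = 0.7145.
Bypass flow = 0.7145×1290 = 921.65 kg/h.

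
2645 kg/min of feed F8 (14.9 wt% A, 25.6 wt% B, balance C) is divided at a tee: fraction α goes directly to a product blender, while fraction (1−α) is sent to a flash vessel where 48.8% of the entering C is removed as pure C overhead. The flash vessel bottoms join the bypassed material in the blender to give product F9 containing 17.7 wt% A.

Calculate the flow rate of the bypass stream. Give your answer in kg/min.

1204 kg/min

All 2645×0.149 = 394.1 kg/min of A reaches F9, so F9 = 394.1/0.177 = 2226.6 kg/min and vapour = 418.42 kg/min.
The evaporator receives (1−α)·2645 of feed at 0.595 C and removes 0.488 of that C:
0.488×0.595×(1−α)×2645 = 418.42
(1−α) = 418.42/768 = 0.5448;  α = 0.4552.
Bypass flow = 0.4552×2645 = 1204 kg/min.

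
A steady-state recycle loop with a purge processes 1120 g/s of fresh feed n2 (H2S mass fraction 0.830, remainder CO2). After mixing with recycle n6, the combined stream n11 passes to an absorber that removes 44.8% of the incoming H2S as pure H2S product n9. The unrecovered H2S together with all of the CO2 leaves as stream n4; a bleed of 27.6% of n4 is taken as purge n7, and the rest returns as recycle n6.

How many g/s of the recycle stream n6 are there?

CO2 enters only via n2 and leaves only via the purge: 1120×0.170 = 0.276×(CO2 in n4), and the absorber passes all CO2, so CO2 in n11 = CO2 in n4 = 689.86 g/s.
H2S in n11: m_A = 1120×0.830 + (1−0.276)·(1−0.448)·m_A, so m_A = 929.6/0.6004 = 1548.4 g/s.
n4 = (1−0.448)×1548.4 + 689.86 = 1544.6 g/s.
Recycle n6 = (1−0.276)×1544.6 = 1118.3 g/s.

1118 g/s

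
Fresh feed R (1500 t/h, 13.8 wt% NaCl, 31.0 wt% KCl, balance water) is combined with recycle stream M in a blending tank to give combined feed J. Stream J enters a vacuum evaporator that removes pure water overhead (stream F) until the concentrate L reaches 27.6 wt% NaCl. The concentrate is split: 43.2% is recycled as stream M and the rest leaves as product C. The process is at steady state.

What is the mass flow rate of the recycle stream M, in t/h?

570.4 t/h

Overall NaCl balance (none leaves overhead): NaCl in fresh feed = NaCl in product, i.e. 1500×0.138 = (1−0.432)·L·0.276.
L = 207/(0.276×0.568) = 1320.4 t/h.
Recycle M = 0.432×1320.4 = 570.42 t/h.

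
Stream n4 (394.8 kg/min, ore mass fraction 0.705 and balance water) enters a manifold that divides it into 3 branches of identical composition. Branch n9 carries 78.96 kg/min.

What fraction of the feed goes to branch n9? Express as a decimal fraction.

Fraction to n9 = 78.96/394.8 = 0.2000.

0.200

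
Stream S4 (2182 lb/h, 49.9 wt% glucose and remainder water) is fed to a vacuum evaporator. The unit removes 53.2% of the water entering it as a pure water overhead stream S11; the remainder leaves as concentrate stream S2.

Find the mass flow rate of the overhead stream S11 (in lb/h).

water entering = 2182×0.501 = 1093.2 lb/h; overhead removed = 0.532×1093.2 = 581.57 lb/h.

581.6 lb/h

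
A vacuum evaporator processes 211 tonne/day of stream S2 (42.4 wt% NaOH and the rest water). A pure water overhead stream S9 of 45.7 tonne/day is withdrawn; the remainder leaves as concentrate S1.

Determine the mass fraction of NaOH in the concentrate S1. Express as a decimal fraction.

0.5412

NaOH is not removed: 211×0.424 = 89.464 tonne/day of NaOH enters S1.
Concentrate = 211 − 45.7 = 165.3 tonne/day.
Mass fraction = 89.464/165.3 = 0.5412.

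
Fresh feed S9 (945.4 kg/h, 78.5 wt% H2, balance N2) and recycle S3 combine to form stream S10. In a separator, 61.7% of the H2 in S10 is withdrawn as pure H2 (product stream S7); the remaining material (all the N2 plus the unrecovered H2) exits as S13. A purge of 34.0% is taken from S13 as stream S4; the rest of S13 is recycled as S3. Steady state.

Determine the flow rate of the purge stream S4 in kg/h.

N2 enters only via S9 and leaves only via the purge: 945.4×0.215 = 0.340×(N2 in S13), and the separator passes all N2, so N2 in S10 = N2 in S13 = 597.83 kg/h.
H2 in S10: m_A = 945.4×0.785 + (1−0.340)·(1−0.617)·m_A, so m_A = 742.14/0.7472 = 993.2 kg/h.
S13 = (1−0.617)×993.2 + 597.83 = 978.22 kg/h.
Purge S4 = 0.340×978.22 = 332.6 kg/h.

332.6 kg/h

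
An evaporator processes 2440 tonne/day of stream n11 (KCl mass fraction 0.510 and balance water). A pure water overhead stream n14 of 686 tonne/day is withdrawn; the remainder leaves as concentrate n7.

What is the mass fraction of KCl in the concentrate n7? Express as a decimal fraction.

KCl is not removed: 2440×0.510 = 1244.4 tonne/day of KCl enters n7.
Concentrate = 2440 − 686 = 1754 tonne/day.
Mass fraction = 1244.4/1754 = 0.709.

0.709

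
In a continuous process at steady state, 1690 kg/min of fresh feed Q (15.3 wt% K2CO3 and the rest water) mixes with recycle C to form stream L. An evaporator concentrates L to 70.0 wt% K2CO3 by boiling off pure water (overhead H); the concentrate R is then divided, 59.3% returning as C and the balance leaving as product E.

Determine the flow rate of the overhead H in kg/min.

1321 kg/min

Overall K2CO3 balance (none leaves overhead): K2CO3 in fresh feed = K2CO3 in product, i.e. 1690×0.153 = (1−0.593)·R·0.700.
R = 258.57/(0.700×0.407) = 907.58 kg/min.
Recycle C = 0.593×907.58 = 538.2 kg/min.
Combined feed L = 1690 + 538.2 = 2228.2 kg/min.
Overhead H = L − R = 2228.2 − 907.58 = 1320.6 kg/min.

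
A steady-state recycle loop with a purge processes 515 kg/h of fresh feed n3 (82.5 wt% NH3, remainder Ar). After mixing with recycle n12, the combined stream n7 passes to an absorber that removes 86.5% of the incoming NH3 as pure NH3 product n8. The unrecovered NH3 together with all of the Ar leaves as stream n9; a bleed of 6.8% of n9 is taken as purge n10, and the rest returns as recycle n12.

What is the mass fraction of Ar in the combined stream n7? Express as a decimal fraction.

Ar enters only via n3 and leaves only via the purge: 515×0.175 = 0.068×(Ar in n9), and the absorber passes all Ar, so Ar in n7 = Ar in n9 = 1325.4 kg/h.
NH3 in n7: m_A = 515×0.825 + (1−0.068)·(1−0.865)·m_A, so m_A = 424.88/0.8742 = 486.03 kg/h.
n7 = 486.03 + 1325.4 = 1811.4 kg/h.
Ar fraction in n7 = 1325.4/1811.4 = 0.7317.

0.7317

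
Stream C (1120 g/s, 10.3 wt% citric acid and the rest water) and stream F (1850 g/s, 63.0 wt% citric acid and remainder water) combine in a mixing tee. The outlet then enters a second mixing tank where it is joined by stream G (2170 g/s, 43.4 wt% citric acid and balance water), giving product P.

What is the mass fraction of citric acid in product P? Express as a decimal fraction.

0.432

Overall, product flow = 5140 g/s.
citric acid in = 1120×0.103 + 1850×0.630 + 2170×0.434 = 2222.6 g/s.
citric acid fraction in P = 0.432.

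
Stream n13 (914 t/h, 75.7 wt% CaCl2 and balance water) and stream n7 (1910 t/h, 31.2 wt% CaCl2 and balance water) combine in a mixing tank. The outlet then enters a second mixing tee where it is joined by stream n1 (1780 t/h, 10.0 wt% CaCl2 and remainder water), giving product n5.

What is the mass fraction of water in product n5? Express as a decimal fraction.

Overall, product flow = 4604 t/h.
water in = 914×0.243 + 1910×0.688 + 1780×0.900 = 3138.2 t/h.
water fraction in n5 = 0.682.

0.682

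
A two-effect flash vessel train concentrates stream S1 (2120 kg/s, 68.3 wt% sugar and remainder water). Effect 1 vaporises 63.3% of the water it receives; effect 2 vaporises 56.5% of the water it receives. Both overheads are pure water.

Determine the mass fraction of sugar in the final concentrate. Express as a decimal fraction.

water in feed = 2120×0.317 = 672.04 kg/s.
After stage 1: water left = (1−0.633)×672.04 = 246.64; stream total = 1694.6 kg/s.
After stage 2: water left = (1−0.565)×246.64 = 107.29; final concentrate = 1555.2 kg/s.
sugar fraction = 1448/1555.2 = 0.931.

0.931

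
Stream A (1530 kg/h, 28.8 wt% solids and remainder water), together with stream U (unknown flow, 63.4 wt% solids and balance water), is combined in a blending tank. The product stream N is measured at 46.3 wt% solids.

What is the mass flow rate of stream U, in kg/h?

Let U be the unknown flow. Total out = 1530 + U.
solids balance: 440.64 + 0.634·U = 0.463·(1530 + U)
(0.634 − 0.463)·U = 0.463×1530 − 440.64 = 267.75
U = 267.75 / 0.171 = 1565.8 kg/h

1566 kg/h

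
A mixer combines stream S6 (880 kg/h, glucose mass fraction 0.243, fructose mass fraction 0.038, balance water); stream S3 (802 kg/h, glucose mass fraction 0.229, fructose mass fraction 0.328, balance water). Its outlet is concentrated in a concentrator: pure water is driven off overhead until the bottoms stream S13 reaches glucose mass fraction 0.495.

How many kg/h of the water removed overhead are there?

glucose entering = 880×0.243 + 802×0.229 = 397.5 kg/h.
All glucose reports to S13, so S13 = 397.5/0.495 = 803.03 kg/h.
Total feed = 1682 kg/h; overhead = 1682 − 803.03 = 878.97 kg/h.

879 kg/h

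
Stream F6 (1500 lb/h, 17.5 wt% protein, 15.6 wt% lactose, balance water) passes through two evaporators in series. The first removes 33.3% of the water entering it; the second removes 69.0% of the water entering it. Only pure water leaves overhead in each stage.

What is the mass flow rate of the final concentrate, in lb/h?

704 lb/h

water in feed = 1500×0.669 = 1003.5 lb/h.
After stage 1: water left = (1−0.333)×1003.5 = 669.33; stream total = 1165.8 lb/h.
After stage 2: water left = (1−0.690)×669.33 = 207.49; final concentrate = 703.99 lb/h.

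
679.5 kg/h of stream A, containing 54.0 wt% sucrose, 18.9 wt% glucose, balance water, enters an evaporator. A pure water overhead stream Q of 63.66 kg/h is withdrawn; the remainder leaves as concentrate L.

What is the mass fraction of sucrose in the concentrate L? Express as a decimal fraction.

0.596

sucrose is not removed: 679.5×0.540 = 366.93 kg/h of sucrose enters L.
Concentrate = 679.5 − 63.66 = 615.84 kg/h.
Mass fraction = 366.93/615.84 = 0.596.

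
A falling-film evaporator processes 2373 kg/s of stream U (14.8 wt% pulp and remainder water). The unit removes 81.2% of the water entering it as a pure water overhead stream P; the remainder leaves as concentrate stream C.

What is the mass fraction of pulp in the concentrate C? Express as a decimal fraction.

pulp is not removed: 2373×0.148 = 351.2 kg/s of pulp enters C.
water entering = 2373×0.852 = 2021.8 kg/s; overhead removed = 0.812×2021.8 = 1641.7 kg/s.
Concentrate = 2373 − 1641.7 = 731.3 kg/s.
Mass fraction = 351.2/731.3 = 0.480.

0.480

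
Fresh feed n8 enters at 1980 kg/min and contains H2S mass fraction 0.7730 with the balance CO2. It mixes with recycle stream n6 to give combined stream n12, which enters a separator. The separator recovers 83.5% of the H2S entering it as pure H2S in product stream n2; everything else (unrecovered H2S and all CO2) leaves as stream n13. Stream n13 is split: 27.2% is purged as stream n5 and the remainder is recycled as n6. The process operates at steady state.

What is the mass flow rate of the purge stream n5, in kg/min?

CO2 enters only via n8 and leaves only via the purge: 1980×0.227 = 0.272×(CO2 in n13), and the separator passes all CO2, so CO2 in n12 = CO2 in n13 = 1652.4 kg/min.
H2S in n12: m_A = 1980×0.773 + (1−0.272)·(1−0.835)·m_A, so m_A = 1530.5/0.8799 = 1739.5 kg/min.
n13 = (1−0.835)×1739.5 + 1652.4 = 1939.4 kg/min.
Purge n5 = 0.272×1939.4 = 527.53 kg/min.

527.5 kg/min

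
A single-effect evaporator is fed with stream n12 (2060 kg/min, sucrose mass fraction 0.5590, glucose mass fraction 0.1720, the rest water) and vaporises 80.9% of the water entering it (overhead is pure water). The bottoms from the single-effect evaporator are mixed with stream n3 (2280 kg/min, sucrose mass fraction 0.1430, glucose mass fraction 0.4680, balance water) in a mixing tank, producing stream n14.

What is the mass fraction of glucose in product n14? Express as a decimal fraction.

Vapour removed = 0.809×0.269×2060 = 448.3 kg/min; concentrate = 1611.7 kg/min.
glucose reaching the mixer = 354.32 (from concentrate) + 2280×0.468 = 1421.4 kg/min.
Product flow = 1611.7 + 2280 = 3891.7 kg/min; glucose fraction = 0.3652.

0.3652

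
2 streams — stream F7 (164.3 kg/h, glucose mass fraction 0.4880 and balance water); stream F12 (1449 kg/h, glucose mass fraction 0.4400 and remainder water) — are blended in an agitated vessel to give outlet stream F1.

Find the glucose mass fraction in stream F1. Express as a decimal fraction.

0.4449

Total flow out = 164.3 + 1449 = 1613.3 kg/h.
glucose in = 164.3×0.488 + 1449×0.440 = 717.74 kg/h.
glucose mass fraction in F1 = 717.74/1613.3 = 0.4449.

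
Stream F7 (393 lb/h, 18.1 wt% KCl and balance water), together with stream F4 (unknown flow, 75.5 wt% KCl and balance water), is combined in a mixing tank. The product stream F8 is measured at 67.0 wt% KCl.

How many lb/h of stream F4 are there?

Let F4 be the unknown flow. Total out = 393 + F4.
KCl balance: 71.133 + 0.755·F4 = 0.670·(393 + F4)
(0.755 − 0.670)·F4 = 0.670×393 − 71.133 = 192.18
F4 = 192.18 / 0.085 = 2260.9 lb/h

2261 lb/h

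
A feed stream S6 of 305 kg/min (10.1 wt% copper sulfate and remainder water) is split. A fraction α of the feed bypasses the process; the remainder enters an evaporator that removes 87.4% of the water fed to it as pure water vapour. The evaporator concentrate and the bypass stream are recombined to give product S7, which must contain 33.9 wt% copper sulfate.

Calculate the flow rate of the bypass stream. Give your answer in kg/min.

32.48 kg/min

All 305×0.101 = 30.805 kg/min of copper sulfate reaches S7, so S7 = 30.805/0.339 = 90.87 kg/min and vapour = 214.13 kg/min.
The evaporator receives (1−α)·305 of feed at 0.899 water and removes 0.874 of that water:
0.874×0.899×(1−α)×305 = 214.13
(1−α) = 214.13/239.65 = 0.8935;  α = 0.1065.
Bypass flow = 0.1065×305 = 32.475 kg/min.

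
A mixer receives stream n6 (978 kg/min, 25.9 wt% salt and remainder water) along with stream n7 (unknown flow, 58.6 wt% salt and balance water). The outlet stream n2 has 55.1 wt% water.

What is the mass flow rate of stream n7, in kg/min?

1356 kg/min

Let n7 be the unknown flow. Total out = 978 + n7.
water balance: 724.7 + 0.414·n7 = 0.551·(978 + n7)
(0.414 − 0.551)·n7 = 0.551×978 − 724.7 = -185.82
n7 = -185.82 / -0.137 = 1356.4 kg/min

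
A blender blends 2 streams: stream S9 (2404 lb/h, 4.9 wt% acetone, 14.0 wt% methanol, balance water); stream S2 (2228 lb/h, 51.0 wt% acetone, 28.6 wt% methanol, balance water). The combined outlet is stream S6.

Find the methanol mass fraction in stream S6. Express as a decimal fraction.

Total flow out = 2404 + 2228 = 4632 lb/h.
methanol in = 2404×0.140 + 2228×0.286 = 973.77 lb/h.
methanol mass fraction in S6 = 973.77/4632 = 0.210.

0.210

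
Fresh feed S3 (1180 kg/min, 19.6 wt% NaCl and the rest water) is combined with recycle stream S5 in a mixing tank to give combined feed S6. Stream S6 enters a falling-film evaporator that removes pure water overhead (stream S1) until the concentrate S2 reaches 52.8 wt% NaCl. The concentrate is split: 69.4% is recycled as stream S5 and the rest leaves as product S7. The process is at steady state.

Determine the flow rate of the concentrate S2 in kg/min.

1431 kg/min

Overall NaCl balance (none leaves overhead): NaCl in fresh feed = NaCl in product, i.e. 1180×0.196 = (1−0.694)·S2·0.528.
S2 = 231.28/(0.528×0.306) = 1431.5 kg/min.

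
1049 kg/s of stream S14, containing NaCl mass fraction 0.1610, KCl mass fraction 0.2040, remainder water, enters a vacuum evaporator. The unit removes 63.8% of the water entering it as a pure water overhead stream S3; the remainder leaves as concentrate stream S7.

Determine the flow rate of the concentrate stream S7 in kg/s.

624 kg/s

water entering = 1049×0.635 = 666.12 kg/s; overhead removed = 0.638×666.12 = 424.98 kg/s.
Concentrate = 1049 − 424.98 = 624.02 kg/s.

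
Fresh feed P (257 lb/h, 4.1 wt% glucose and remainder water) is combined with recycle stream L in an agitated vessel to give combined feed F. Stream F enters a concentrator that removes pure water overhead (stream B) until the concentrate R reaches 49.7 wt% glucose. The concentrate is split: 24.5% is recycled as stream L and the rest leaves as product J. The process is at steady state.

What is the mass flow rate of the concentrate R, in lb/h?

Overall glucose balance (none leaves overhead): glucose in fresh feed = glucose in product, i.e. 257×0.041 = (1−0.245)·R·0.497.
R = 10.537/(0.497×0.755) = 28.081 lb/h.

28.08 lb/h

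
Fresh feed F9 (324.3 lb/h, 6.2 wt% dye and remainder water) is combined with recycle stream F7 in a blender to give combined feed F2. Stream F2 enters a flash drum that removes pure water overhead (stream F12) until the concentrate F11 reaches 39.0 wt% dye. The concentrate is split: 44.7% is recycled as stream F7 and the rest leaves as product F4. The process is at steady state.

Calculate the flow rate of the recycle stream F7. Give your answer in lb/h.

41.67 lb/h

Overall dye balance (none leaves overhead): dye in fresh feed = dye in product, i.e. 324.3×0.062 = (1−0.447)·F11·0.390.
F11 = 20.107/(0.390×0.553) = 93.229 lb/h.
Recycle F7 = 0.447×93.229 = 41.673 lb/h.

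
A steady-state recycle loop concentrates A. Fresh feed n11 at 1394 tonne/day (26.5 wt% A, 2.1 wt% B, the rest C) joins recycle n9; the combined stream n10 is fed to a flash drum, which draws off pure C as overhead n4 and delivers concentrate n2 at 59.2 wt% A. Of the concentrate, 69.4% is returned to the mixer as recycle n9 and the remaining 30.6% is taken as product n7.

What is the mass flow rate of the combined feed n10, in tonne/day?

Overall A balance (none leaves overhead): A in fresh feed = A in product, i.e. 1394×0.265 = (1−0.694)·n2·0.592.
n2 = 369.41/(0.592×0.306) = 2039.2 tonne/day.
Recycle n9 = 0.694×2039.2 = 1415.2 tonne/day.
Combined feed n10 = 1394 + 1415.2 = 2809.2 tonne/day.

2809 tonne/day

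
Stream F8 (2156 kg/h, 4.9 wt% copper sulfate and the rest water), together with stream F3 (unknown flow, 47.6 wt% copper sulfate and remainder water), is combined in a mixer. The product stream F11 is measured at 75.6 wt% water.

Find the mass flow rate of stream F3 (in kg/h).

1812 kg/h

Let F3 be the unknown flow. Total out = 2156 + F3.
water balance: 2050.4 + 0.524·F3 = 0.756·(2156 + F3)
(0.524 − 0.756)·F3 = 0.756×2156 − 2050.4 = -420.42
F3 = -420.42 / -0.232 = 1812.2 kg/h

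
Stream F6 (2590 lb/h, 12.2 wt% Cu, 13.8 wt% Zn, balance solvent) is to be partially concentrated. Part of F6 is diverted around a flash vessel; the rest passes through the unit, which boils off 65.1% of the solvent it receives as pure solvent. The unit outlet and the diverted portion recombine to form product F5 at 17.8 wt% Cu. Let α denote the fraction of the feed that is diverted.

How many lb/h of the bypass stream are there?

All 2590×0.122 = 315.98 lb/h of Cu reaches F5, so F5 = 315.98/0.178 = 1775.2 lb/h and vapour = 814.83 lb/h.
The evaporator receives (1−α)·2590 of feed at 0.740 solvent and removes 0.651 of that solvent:
0.651×0.740×(1−α)×2590 = 814.83
(1−α) = 814.83/1247.7 = 0.6531;  α = 0.3469.
Bypass flow = 0.3469×2590 = 898.57 lb/h.

898.6 lb/h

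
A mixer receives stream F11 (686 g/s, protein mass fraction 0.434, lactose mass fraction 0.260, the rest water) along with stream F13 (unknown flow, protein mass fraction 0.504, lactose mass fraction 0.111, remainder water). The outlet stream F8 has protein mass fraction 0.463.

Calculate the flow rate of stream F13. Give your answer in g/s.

485.2 g/s

Let F13 be the unknown flow. Total out = 686 + F13.
protein balance: 297.72 + 0.504·F13 = 0.463·(686 + F13)
(0.504 − 0.463)·F13 = 0.463×686 − 297.72 = 19.894
F13 = 19.894 / 0.041 = 485.22 g/s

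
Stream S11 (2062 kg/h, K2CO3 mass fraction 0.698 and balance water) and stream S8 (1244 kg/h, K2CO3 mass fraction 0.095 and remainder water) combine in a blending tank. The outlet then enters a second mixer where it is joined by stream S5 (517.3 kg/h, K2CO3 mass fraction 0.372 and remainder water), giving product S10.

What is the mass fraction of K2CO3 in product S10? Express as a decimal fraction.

0.458

Overall, product flow = 3823.3 kg/h.
K2CO3 in = 2062×0.698 + 1244×0.095 + 517.3×0.372 = 1749.9 kg/h.
K2CO3 fraction in S10 = 0.458.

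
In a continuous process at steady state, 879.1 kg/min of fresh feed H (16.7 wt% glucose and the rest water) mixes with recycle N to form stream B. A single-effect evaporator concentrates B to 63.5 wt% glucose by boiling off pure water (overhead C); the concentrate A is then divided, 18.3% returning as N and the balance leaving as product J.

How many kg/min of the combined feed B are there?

Overall glucose balance (none leaves overhead): glucose in fresh feed = glucose in product, i.e. 879.1×0.167 = (1−0.183)·A·0.635.
A = 146.81/(0.635×0.817) = 282.98 kg/min.
Recycle N = 0.183×282.98 = 51.786 kg/min.
Combined feed B = 879.1 + 51.786 = 930.89 kg/min.

930.9 kg/min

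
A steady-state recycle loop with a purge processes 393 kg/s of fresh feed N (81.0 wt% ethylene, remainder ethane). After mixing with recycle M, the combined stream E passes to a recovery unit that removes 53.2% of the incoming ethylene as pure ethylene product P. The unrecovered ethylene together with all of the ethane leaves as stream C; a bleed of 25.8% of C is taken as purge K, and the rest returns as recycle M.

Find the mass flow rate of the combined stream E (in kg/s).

777.1 kg/s

ethane enters only via N and leaves only via the purge: 393×0.190 = 0.258×(ethane in C), and the recovery unit passes all ethane, so ethane in E = ethane in C = 289.42 kg/s.
ethylene in E: m_A = 393×0.810 + (1−0.258)·(1−0.532)·m_A, so m_A = 318.33/0.6527 = 487.68 kg/s.
E = 487.68 + 289.42 = 777.1 kg/s.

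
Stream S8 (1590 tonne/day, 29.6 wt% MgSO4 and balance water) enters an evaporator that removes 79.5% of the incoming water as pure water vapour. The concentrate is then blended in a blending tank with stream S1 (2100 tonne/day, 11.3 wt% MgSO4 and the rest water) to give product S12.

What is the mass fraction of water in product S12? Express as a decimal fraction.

0.7472

Vapour removed = 0.795×0.704×1590 = 889.89 tonne/day; concentrate = 700.11 tonne/day.
water reaching the mixer = 229.47 (from concentrate) + 2100×0.887 = 2092.2 tonne/day.
Product flow = 700.11 + 2100 = 2800.1 tonne/day; water fraction = 0.7472.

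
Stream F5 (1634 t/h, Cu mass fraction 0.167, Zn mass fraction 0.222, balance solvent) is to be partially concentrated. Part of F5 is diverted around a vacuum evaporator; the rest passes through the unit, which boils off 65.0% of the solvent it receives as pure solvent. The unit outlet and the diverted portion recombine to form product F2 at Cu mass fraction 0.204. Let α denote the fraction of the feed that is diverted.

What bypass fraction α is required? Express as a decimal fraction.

0.543

All 1634×0.167 = 272.88 t/h of Cu reaches F2, so F2 = 272.88/0.204 = 1337.6 t/h and vapour = 296.36 t/h.
The evaporator receives (1−α)·1634 of feed at 0.611 solvent and removes 0.650 of that solvent:
0.650×0.611×(1−α)×1634 = 296.36
(1−α) = 296.36/648.94 = 0.4567;  α = 0.5433.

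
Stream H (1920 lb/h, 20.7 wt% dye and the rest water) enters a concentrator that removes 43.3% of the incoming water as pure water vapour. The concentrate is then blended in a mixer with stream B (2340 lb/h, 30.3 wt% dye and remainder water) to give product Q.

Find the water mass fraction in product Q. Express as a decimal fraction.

0.693

Vapour removed = 0.433×0.793×1920 = 659.27 lb/h; concentrate = 1260.7 lb/h.
water reaching the mixer = 863.29 (from concentrate) + 2340×0.697 = 2494.3 lb/h.
Product flow = 1260.7 + 2340 = 3600.7 lb/h; water fraction = 0.693.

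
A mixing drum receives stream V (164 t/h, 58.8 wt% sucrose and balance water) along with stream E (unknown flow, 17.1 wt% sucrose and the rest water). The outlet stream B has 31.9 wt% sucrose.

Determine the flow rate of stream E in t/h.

298.1 t/h

Let E be the unknown flow. Total out = 164 + E.
sucrose balance: 96.432 + 0.171·E = 0.319·(164 + E)
(0.171 − 0.319)·E = 0.319×164 − 96.432 = -44.116
E = -44.116 / -0.148 = 298.08 t/h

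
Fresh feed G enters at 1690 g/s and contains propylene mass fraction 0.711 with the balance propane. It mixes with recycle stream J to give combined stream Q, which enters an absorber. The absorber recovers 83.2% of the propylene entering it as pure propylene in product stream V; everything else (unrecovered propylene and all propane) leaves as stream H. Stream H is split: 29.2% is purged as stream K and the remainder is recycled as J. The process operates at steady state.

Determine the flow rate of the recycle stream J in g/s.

1346 g/s

propane enters only via G and leaves only via the purge: 1690×0.289 = 0.292×(propane in H), and the absorber passes all propane, so propane in Q = propane in H = 1672.6 g/s.
propylene in Q: m_A = 1690×0.711 + (1−0.292)·(1−0.832)·m_A, so m_A = 1201.6/0.8811 = 1363.8 g/s.
H = (1−0.832)×1363.8 + 1672.6 = 1901.8 g/s.
Recycle J = (1−0.292)×1901.8 = 1346.4 g/s.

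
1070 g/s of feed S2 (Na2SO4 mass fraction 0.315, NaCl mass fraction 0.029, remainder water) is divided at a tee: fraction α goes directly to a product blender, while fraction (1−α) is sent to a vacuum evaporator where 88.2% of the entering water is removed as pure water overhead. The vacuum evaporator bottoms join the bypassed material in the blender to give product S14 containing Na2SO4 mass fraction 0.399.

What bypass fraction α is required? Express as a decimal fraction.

0.636

All 1070×0.315 = 337.05 g/s of Na2SO4 reaches S14, so S14 = 337.05/0.399 = 844.74 g/s and vapour = 225.26 g/s.
The evaporator receives (1−α)·1070 of feed at 0.656 water and removes 0.882 of that water:
0.882×0.656×(1−α)×1070 = 225.26
(1−α) = 225.26/619.09 = 0.3639;  α = 0.6361.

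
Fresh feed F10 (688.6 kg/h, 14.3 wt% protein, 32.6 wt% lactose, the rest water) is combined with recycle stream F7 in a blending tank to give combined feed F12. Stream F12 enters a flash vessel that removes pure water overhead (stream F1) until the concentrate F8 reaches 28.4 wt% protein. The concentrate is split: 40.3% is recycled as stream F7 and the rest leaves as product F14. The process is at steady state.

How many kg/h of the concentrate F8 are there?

580.8 kg/h

Overall protein balance (none leaves overhead): protein in fresh feed = protein in product, i.e. 688.6×0.143 = (1−0.403)·F8·0.284.
F8 = 98.47/(0.284×0.597) = 580.78 kg/h.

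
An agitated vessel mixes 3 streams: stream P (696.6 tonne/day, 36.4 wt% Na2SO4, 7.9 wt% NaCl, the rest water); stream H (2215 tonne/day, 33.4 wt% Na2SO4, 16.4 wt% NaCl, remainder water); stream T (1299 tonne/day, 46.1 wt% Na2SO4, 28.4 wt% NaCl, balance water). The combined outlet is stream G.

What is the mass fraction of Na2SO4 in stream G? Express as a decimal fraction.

Total flow out = 696.6 + 2215 + 1299 = 4210.6 tonne/day.
Na2SO4 in = 696.6×0.364 + 2215×0.334 + 1299×0.461 = 1592.2 tonne/day.
Na2SO4 mass fraction in G = 1592.2/4210.6 = 0.378.

0.378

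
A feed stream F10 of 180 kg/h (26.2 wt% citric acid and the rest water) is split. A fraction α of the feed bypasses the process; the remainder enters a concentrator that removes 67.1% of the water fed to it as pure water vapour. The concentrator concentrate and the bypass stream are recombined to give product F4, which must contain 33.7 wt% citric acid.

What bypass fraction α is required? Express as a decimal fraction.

0.551

All 180×0.262 = 47.16 kg/h of citric acid reaches F4, so F4 = 47.16/0.337 = 139.94 kg/h and vapour = 40.059 kg/h.
The evaporator receives (1−α)·180 of feed at 0.738 water and removes 0.671 of that water:
0.671×0.738×(1−α)×180 = 40.059
(1−α) = 40.059/89.136 = 0.4494;  α = 0.5506.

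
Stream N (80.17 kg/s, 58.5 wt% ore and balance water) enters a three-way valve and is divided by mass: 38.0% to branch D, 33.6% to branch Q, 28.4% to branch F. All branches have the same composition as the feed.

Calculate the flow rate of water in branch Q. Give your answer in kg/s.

Branch Q total = 0.336×80.17 = 26.937 kg/s.
water in Q = 0.415×26.937 = 11.179 kg/s.

11.18 kg/s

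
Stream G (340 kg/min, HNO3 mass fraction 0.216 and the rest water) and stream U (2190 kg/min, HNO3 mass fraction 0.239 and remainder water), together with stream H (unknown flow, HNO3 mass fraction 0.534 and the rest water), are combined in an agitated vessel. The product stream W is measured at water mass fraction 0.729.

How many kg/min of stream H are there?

Let H be the unknown flow. Total out = 2530 + H.
water balance: 1933.1 + 0.466·H = 0.729·(2530 + H)
(0.466 − 0.729)·H = 0.729×2530 − 1933.1 = -88.78
H = -88.78 / -0.263 = 337.57 kg/min

337.6 kg/min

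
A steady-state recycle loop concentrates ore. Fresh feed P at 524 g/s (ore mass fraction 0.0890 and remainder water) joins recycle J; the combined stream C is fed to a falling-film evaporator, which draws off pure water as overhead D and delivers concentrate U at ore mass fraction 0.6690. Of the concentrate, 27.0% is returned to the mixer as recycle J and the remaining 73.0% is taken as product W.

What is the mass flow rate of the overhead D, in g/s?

454.3 g/s

Overall ore balance (none leaves overhead): ore in fresh feed = ore in product, i.e. 524×0.089 = (1−0.270)·U·0.669.
U = 46.636/(0.669×0.730) = 95.493 g/s.
Recycle J = 0.270×95.493 = 25.783 g/s.
Combined feed C = 524 + 25.783 = 549.78 g/s.
Overhead D = C − U = 549.78 − 95.493 = 454.29 g/s.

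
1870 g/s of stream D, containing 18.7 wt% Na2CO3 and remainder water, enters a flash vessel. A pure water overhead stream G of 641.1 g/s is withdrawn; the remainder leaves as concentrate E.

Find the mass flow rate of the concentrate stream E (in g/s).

Concentrate = 1870 − 641.1 = 1228.9 g/s.

1229 g/s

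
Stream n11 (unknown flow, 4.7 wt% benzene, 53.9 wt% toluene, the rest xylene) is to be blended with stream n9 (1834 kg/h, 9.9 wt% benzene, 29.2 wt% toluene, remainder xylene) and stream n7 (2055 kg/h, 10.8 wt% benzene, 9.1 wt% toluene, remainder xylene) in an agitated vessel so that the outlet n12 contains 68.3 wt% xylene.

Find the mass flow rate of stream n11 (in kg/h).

Let n11 be the unknown flow. Total out = 3889 + n11.
xylene balance: 2763 + 0.414·n11 = 0.683·(3889 + n11)
(0.414 − 0.683)·n11 = 0.683×3889 − 2763 = -106.77
n11 = -106.77 / -0.269 = 396.93 kg/h

396.9 kg/h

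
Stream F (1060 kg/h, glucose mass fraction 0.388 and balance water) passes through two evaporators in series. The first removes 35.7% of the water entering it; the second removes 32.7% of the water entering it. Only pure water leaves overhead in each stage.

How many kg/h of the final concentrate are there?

692 kg/h

water in feed = 1060×0.612 = 648.72 kg/h.
After stage 1: water left = (1−0.357)×648.72 = 417.13; stream total = 828.41 kg/h.
After stage 2: water left = (1−0.327)×417.13 = 280.73; final concentrate = 692.01 kg/h.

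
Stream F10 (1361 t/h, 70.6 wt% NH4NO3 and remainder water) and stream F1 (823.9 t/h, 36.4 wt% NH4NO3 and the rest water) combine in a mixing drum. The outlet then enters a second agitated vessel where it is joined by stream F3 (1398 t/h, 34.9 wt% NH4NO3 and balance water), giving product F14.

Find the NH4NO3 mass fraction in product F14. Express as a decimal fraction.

0.488

Overall, product flow = 3582.9 t/h.
NH4NO3 in = 1361×0.706 + 823.9×0.364 + 1398×0.349 = 1748.7 t/h.
NH4NO3 fraction in F14 = 0.488.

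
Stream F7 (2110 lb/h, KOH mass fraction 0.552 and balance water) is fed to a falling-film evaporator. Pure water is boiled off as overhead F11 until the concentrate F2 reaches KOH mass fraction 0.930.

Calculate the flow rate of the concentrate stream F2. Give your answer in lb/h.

1252 lb/h

KOH is conserved: 2110×0.552 = 1164.7 lb/h all reports to the concentrate.
Concentrate = 1164.7/(target fraction) = 1252.4 lb/h.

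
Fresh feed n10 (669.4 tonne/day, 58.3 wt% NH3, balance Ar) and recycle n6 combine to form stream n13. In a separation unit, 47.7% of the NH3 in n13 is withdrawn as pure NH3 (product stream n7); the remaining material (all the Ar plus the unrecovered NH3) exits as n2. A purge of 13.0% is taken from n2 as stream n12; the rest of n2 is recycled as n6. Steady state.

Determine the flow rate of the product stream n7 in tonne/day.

NH3 in n13: m_A = 669.4×0.583 + (1−0.130)·(1−0.477)·m_A, so m_A = 390.26/0.5450 = 716.09 tonne/day.
Product n7 = 0.477×716.09 = 341.57 tonne/day.

341.6 tonne/day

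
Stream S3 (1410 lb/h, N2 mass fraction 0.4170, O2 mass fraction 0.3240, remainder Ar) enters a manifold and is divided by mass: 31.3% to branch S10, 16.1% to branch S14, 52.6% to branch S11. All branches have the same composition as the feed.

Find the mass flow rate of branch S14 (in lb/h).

227 lb/h

Branch S14 flow = 0.161×1410 = 227.01 lb/h.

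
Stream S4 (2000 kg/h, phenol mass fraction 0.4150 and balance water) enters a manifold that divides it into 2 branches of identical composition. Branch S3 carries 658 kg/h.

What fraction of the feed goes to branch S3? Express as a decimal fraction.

0.329

Fraction to S3 = 658/2000 = 0.3290.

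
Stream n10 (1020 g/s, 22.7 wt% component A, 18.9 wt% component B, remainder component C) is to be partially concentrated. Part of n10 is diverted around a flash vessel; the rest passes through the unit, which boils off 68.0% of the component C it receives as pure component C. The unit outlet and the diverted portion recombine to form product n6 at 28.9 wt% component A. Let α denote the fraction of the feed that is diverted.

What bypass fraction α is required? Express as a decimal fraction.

All 1020×0.227 = 231.54 g/s of component A reaches n6, so n6 = 231.54/0.289 = 801.18 g/s and vapour = 218.82 g/s.
The evaporator receives (1−α)·1020 of feed at 0.584 component C and removes 0.680 of that component C:
0.680×0.584×(1−α)×1020 = 218.82
(1−α) = 218.82/405.06 = 0.5402;  α = 0.4598.

0.460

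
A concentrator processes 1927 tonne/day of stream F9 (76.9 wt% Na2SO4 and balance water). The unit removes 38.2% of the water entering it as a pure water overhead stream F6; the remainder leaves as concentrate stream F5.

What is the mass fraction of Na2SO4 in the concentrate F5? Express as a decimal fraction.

Na2SO4 is not removed: 1927×0.769 = 1481.9 tonne/day of Na2SO4 enters F5.
water entering = 1927×0.231 = 445.14 tonne/day; overhead removed = 0.382×445.14 = 170.04 tonne/day.
Concentrate = 1927 − 170.04 = 1757 tonne/day.
Mass fraction = 1481.9/1757 = 0.843.

0.843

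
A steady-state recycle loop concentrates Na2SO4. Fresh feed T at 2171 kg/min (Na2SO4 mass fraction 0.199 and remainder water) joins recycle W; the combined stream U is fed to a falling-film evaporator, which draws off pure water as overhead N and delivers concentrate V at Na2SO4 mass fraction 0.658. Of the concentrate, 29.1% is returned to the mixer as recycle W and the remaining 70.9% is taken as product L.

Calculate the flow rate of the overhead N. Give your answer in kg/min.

Overall Na2SO4 balance (none leaves overhead): Na2SO4 in fresh feed = Na2SO4 in product, i.e. 2171×0.199 = (1−0.291)·V·0.658.
V = 432.03/(0.658×0.709) = 926.06 kg/min.
Recycle W = 0.291×926.06 = 269.48 kg/min.
Combined feed U = 2171 + 269.48 = 2440.5 kg/min.
Overhead N = U − V = 2440.5 − 926.06 = 1514.4 kg/min.

1514 kg/min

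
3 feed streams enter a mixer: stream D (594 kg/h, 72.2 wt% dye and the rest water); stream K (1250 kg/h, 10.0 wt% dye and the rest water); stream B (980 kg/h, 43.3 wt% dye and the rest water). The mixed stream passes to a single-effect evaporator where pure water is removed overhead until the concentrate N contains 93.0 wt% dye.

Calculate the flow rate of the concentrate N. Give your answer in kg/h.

dye entering = 594×0.722 + 1250×0.100 + 980×0.433 = 978.21 kg/h.
All dye reports to N, so N = 978.21/0.930 = 1051.8 kg/h.

1052 kg/h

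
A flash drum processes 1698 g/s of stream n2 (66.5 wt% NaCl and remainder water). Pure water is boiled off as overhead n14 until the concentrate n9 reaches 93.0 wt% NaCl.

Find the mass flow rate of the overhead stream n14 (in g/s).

NaCl is conserved: 1698×0.665 = 1129.2 g/s all reports to the concentrate.
Concentrate = 1129.2/(target fraction) = 1214.2 g/s.
Overhead = 1698 − 1214.2 = 483.84 g/s.

483.8 g/s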